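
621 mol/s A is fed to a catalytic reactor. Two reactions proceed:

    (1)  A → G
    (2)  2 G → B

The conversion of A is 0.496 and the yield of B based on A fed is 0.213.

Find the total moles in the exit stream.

489 mol/s

Conversion of A: A consumed = 1ξ₁ = 0.496 × 621 → ξ₁ = 308 mol/s.
Yield of B: 1ξ₂ / 621 = 0.213 → ξ₂ = 132.3 mol/s.
Outlet amounts (n = n₀ + Σ ν·ξ):
  A: 621 − 1(308) = 313
  G: 0 + 1(308) − 2(132.3) = 43.47
  B: 0 + 1(132.3) = 132.3
Total out = 313 + 43.47 + 132.3 = 488.7 mol/s.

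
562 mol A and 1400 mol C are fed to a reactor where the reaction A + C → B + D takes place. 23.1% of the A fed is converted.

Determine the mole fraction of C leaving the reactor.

A reacted = 0.231 × 562 = 129.8 mol; ν_A = −1, so ξ = 129.8/1 = 129.8 mol.
Outlet amounts (n = n₀ + ν ξ):
  A: 562 − 1(129.8) = 432.2
  C: 1400 − 1(129.8) = 1270
  B: 0 + 1(129.8) = 129.8
  D: 0 + 1(129.8) = 129.8
Total out = 1962 mol; y_C = 1270 / 1962 = 0.6474.

0.647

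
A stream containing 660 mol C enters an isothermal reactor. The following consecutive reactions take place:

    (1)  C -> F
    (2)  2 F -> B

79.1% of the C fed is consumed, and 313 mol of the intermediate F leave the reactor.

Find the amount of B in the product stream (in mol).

105 mol

Conversion of C: C consumed = 1ξ₁ = 0.791 × 660 → ξ₁ = 522.1 mol.
F balance: n_F = 0 + 1ξ₁ − 2ξ₂ = 313 → ξ₂ = (1·522.1 − 313)/2 = 104.5 mol.
Outlet amounts (n = n₀ + Σ ν·ξ):
  C: 660 − 1(522.1) = 137.9
  F: 0 + 1(522.1) − 2(104.5) = 313
  B: 0 + 1(104.5) = 104.5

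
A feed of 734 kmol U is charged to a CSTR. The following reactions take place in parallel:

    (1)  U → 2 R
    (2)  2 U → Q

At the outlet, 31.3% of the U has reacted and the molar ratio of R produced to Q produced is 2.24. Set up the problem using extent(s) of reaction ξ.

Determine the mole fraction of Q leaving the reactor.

Conversion of U: U consumed = 0.313 × 734 = 229.7 kmol = 1ξ₁ + 2ξ₂.
Selectivity: 2ξ₁ / (1ξ₂) = 2.24 → ξ₁ = 1.12 ξ₂.
Substitute: (1·1.12 + 2) ξ₂ = 229.7 → ξ₂ = 73.64 kmol, ξ₁ = 82.47 kmol.
Outlet amounts (n = n₀ + Σ ν·ξ):
  U: 734 − 1(82.47) − 2(73.64) = 504.3
  R: 0 + 2(82.47) = 164.9
  Q: 0 + 1(73.64) = 73.64
Total out = 742.8 kmol; y_Q = 73.64 / 742.8 = 0.09913.

0.0991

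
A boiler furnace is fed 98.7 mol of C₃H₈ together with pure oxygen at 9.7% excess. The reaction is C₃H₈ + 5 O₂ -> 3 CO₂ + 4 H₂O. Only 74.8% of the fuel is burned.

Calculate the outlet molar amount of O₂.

Stoichiometric O₂ = 5 × 98.7 = 493.5 mol; O₂ fed = 493.5 × 1.097 = 541.4 mol.
Fuel reacted = 0.748 × 98.7 → ξ = 73.83 mol.
Outlet (n = n₀ + ν ξ):
  C₃H₈: 98.7 − 1(73.83) = 24.87
  O₂: 541.4 − 5(73.83) = 172.2
  CO₂: 0 + 3(73.83) = 221.5
  H₂O: 0 + 4(73.83) = 295.3

172 mol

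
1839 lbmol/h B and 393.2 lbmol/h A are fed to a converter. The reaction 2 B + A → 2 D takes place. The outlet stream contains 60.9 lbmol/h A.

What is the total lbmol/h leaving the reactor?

1900 lbmol/h

For A: n = n₀ − 1ξ → 60.9 = 393.2 − 1ξ, giving ξ = 332.3 lbmol/h.
Outlet amounts (n = n₀ + ν ξ):
  B: 1839 − 2(332.3) = 1174
  A: 393.2 − 1(332.3) = 60.9
  D: 0 + 2(332.3) = 664.6
Total out = 1174 + 60.9 + 664.6 = 1900 lbmol/h.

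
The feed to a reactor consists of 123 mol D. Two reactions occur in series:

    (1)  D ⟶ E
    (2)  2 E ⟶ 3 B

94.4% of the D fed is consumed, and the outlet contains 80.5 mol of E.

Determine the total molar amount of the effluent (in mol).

Conversion of D: D consumed = 1ξ₁ = 0.944 × 123 → ξ₁ = 116.1 mol.
E balance: n_E = 0 + 1ξ₁ − 2ξ₂ = 80.5 → ξ₂ = (1·116.1 − 80.5)/2 = 17.81 mol.
Outlet amounts (n = n₀ + Σ ν·ξ):
  D: 123 − 1(116.1) = 6.888
  E: 0 + 1(116.1) − 2(17.81) = 80.5
  B: 0 + 3(17.81) = 53.42
Total out = 6.888 + 80.5 + 53.42 = 140.8 mol.

141 mol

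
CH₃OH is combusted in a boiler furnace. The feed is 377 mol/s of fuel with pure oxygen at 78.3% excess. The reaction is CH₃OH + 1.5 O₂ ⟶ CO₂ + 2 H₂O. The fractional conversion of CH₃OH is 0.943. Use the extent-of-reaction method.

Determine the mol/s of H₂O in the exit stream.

711 mol/s

Stoichiometric O₂ = 1.5 × 377 = 565.5 mol/s; O₂ fed = 565.5 × 1.783 = 1008 mol/s.
Fuel reacted = 0.943 × 377 → ξ = 355.5 mol/s.
Outlet (n = n₀ + ν ξ):
  CH₃OH: 377 − 1(355.5) = 21.49
  O₂: 1008 − 1.5(355.5) = 475
  CO₂: 0 + 1(355.5) = 355.5
  H₂O: 0 + 2(355.5) = 711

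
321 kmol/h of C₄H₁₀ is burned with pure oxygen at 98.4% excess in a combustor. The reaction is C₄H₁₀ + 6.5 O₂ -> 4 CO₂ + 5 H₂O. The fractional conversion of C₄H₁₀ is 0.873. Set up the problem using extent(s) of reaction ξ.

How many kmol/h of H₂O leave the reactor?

Stoichiometric O₂ = 6.5 × 321 = 2086 kmol/h; O₂ fed = 2086 × 1.984 = 4140 kmol/h.
Fuel reacted = 0.873 × 321 → ξ = 280.2 kmol/h.
Outlet (n = n₀ + ν ξ):
  C₄H₁₀: 321 − 1(280.2) = 40.77
  O₂: 4140 − 6.5(280.2) = 2318
  CO₂: 0 + 4(280.2) = 1121
  H₂O: 0 + 5(280.2) = 1401

1400 kmol/h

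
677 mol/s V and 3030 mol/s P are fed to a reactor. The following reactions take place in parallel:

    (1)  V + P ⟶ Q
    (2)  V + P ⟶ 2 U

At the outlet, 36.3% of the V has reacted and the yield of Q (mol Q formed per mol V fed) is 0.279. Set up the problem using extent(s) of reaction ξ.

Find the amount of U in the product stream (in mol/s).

Yield of Q: 1ξ₁ / 677 = 0.279 → ξ₁ = 188.9 mol/s.
Conversion of V: 1ξ₁ + 1ξ₂ = 0.363 × 677 = 245.8 → ξ₂ = 56.87 mol/s.
Outlet amounts (n = n₀ + Σ ν·ξ):
  V: 677 − 1(188.9) − 1(56.87) = 431.2
  P: 3030 − 1(188.9) − 1(56.87) = 2784
  Q: 0 + 1(188.9) = 188.9
  U: 0 + 2(56.87) = 113.7

114 mol/s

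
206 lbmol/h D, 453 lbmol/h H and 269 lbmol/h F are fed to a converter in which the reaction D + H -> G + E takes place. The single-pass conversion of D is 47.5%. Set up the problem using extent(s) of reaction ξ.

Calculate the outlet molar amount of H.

D reacted = 0.475 × 206 = 97.85 lbmol/h; ν_D = −1, so ξ = 97.85/1 = 97.85 lbmol/h.
Outlet amounts (n = n₀ + ν ξ):
  D: 206 − 1(97.85) = 108.2
  H: 453 − 1(97.85) = 355.1
  G: 0 + 1(97.85) = 97.85
  E: 0 + 1(97.85) = 97.85
  F: 269 (inert)

355 lbmol/h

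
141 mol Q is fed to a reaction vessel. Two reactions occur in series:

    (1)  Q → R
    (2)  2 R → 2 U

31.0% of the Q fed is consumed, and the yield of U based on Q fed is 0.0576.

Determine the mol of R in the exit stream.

Conversion of Q: Q consumed = 1ξ₁ = 0.31 × 141 → ξ₁ = 43.71 mol.
Yield of U: 2ξ₂ / 141 = 0.0576 → ξ₂ = 4.061 mol.
Outlet amounts (n = n₀ + Σ ν·ξ):
  Q: 141 − 1(43.71) = 97.29
  R: 0 + 1(43.71) − 2(4.061) = 35.59
  U: 0 + 2(4.061) = 8.122

35.6 mol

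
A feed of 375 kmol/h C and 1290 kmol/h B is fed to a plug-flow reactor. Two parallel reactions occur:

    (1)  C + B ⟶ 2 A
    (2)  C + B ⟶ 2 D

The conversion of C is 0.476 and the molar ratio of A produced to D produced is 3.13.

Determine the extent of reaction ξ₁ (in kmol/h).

ξ₁ = 135 kmol/h

Conversion of C: C consumed = 0.476 × 375 = 178.5 kmol/h = 1ξ₁ + 1ξ₂.
Selectivity: 2ξ₁ / (2ξ₂) = 3.13 → ξ₁ = 3.13 ξ₂.
Substitute: (1·3.13 + 1) ξ₂ = 178.5 → ξ₂ = 43.22 kmol/h, ξ₁ = 135.3 kmol/h.
Outlet amounts (n = n₀ + Σ ν·ξ):
  C: 375 − 1(135.3) − 1(43.22) = 196.5
  B: 1290 − 1(135.3) − 1(43.22) = 1112
  A: 0 + 2(135.3) = 270.6
  D: 0 + 2(43.22) = 86.44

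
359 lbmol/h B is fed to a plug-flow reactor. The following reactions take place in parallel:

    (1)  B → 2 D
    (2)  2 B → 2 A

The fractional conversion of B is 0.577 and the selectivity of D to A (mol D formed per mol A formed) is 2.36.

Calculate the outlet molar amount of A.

95 lbmol/h

Conversion of B: B consumed = 0.577 × 359 = 207.1 lbmol/h = 1ξ₁ + 2ξ₂.
Selectivity: 2ξ₁ / (2ξ₂) = 2.36 → ξ₁ = 2.36 ξ₂.
Substitute: (1·2.36 + 2) ξ₂ = 207.1 → ξ₂ = 47.51 lbmol/h, ξ₁ = 112.1 lbmol/h.
Outlet amounts (n = n₀ + Σ ν·ξ):
  B: 359 − 1(112.1) − 2(47.51) = 151.9
  D: 0 + 2(112.1) = 224.2
  A: 0 + 2(47.51) = 95.02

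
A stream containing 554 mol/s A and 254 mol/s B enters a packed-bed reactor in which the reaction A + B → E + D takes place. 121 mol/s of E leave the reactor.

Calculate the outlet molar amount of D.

For E: n = n₀ + 1ξ → 121 = 0 + 1ξ, giving ξ = 121 mol/s.
Outlet amounts (n = n₀ + ν ξ):
  A: 554 − 1(121) = 433
  B: 254 − 1(121) = 133
  E: 0 + 1(121) = 121
  D: 0 + 1(121) = 121

121 mol/s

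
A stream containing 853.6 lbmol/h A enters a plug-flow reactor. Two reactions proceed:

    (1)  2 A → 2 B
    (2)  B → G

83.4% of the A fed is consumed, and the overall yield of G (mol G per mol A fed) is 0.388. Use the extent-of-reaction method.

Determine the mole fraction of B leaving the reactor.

Conversion of A: A consumed = 2ξ₁ = 0.834 × 853.6 → ξ₁ = 356 lbmol/h.
Yield of G: 1ξ₂ / 853.6 = 0.388 → ξ₂ = 331.2 lbmol/h.
Outlet amounts (n = n₀ + Σ ν·ξ):
  A: 853.6 − 2(356) = 141.7
  B: 0 + 2(356) − 1(331.2) = 380.7
  G: 0 + 1(331.2) = 331.2
Total out = 853.6 lbmol/h; y_B = 380.7 / 853.6 = 0.446.

0.446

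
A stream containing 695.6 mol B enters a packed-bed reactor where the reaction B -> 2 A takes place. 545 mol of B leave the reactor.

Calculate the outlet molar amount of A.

For B: n = n₀ − 1ξ → 545 = 695.6 − 1ξ, giving ξ = 150.6 mol.
Outlet amounts (n = n₀ + ν ξ):
  B: 695.6 − 1(150.6) = 545
  A: 0 + 2(150.6) = 301.2

301 mol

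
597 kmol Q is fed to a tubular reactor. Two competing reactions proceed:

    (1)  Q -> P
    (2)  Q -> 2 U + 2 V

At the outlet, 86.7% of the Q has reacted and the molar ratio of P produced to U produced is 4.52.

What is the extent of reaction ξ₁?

Conversion of Q: Q consumed = 0.867 × 597 = 517.6 kmol = 1ξ₁ + 1ξ₂.
Selectivity: 1ξ₁ / (2ξ₂) = 4.52 → ξ₁ = 9.04 ξ₂.
Substitute: (1·9.04 + 1) ξ₂ = 517.6 → ξ₂ = 51.55 kmol, ξ₁ = 466 kmol.
Outlet amounts (n = n₀ + Σ ν·ξ):
  Q: 597 − 1(466) − 1(51.55) = 79.4
  P: 0 + 1(466) = 466
  U: 0 + 2(51.55) = 103.1
  V: 0 + 2(51.55) = 103.1

ξ₁ = 466 kmol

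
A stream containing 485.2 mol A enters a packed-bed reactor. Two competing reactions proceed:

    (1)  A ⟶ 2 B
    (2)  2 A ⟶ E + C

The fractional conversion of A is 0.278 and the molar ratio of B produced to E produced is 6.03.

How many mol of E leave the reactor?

Conversion of A: A consumed = 0.278 × 485.2 = 134.9 mol = 1ξ₁ + 2ξ₂.
Selectivity: 2ξ₁ / (1ξ₂) = 6.03 → ξ₁ = 3.015 ξ₂.
Substitute: (1·3.015 + 2) ξ₂ = 134.9 → ξ₂ = 26.9 mol, ξ₁ = 81.09 mol.
Outlet amounts (n = n₀ + Σ ν·ξ):
  A: 485.2 − 1(81.09) − 2(26.9) = 350.3
  B: 0 + 2(81.09) = 162.2
  E: 0 + 1(26.9) = 26.9
  C: 0 + 1(26.9) = 26.9

26.9 mol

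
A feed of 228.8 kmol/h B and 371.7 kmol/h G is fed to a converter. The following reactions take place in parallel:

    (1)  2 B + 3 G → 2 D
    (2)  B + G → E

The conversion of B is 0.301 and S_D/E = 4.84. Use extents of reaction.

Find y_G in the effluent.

Conversion of B: B consumed = 0.301 × 228.8 = 68.87 kmol/h = 2ξ₁ + 1ξ₂.
Selectivity: 2ξ₁ / (1ξ₂) = 4.84 → ξ₁ = 2.42 ξ₂.
Substitute: (2·2.42 + 1) ξ₂ = 68.87 → ξ₂ = 11.79 kmol/h, ξ₁ = 28.54 kmol/h.
Outlet amounts (n = n₀ + Σ ν·ξ):
  B: 228.8 − 2(28.54) − 1(11.79) = 159.9
  G: 371.7 − 3(28.54) − 1(11.79) = 274.3
  D: 0 + 2(28.54) = 57.08
  E: 0 + 1(11.79) = 11.79
Total out = 503.1 kmol/h; y_G = 274.3 / 503.1 = 0.5452.

0.545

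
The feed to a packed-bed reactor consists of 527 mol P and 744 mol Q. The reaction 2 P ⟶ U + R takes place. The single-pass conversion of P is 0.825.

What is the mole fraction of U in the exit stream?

P reacted = 0.825 × 527 = 434.8 mol; ν_P = −2, so ξ = 434.8/2 = 217.4 mol.
Outlet amounts (n = n₀ + ν ξ):
  P: 527 − 2(217.4) = 92.23
  U: 0 + 1(217.4) = 217.4
  R: 0 + 1(217.4) = 217.4
  Q: 744 (inert)
Total out = 1271 mol; y_U = 217.4 / 1271 = 0.171.

0.171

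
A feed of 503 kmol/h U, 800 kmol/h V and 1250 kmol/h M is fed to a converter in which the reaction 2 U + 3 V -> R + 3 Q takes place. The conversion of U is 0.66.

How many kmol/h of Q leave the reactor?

U reacted = 0.66 × 503 = 332 kmol/h; ν_U = −2, so ξ = 332/2 = 166 kmol/h.
Outlet amounts (n = n₀ + ν ξ):
  U: 503 − 2(166) = 171
  V: 800 − 3(166) = 302
  R: 0 + 1(166) = 166
  Q: 0 + 3(166) = 498
  M: 1250 (inert)

498 kmol/h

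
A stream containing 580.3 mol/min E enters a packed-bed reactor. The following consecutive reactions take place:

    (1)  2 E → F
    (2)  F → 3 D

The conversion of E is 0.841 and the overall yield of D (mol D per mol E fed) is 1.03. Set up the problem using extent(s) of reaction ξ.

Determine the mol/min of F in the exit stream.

Conversion of E: E consumed = 2ξ₁ = 0.841 × 580.3 → ξ₁ = 244 mol/min.
Yield of D: 3ξ₂ / 580.3 = 1.03 → ξ₂ = 199.2 mol/min.
Outlet amounts (n = n₀ + Σ ν·ξ):
  E: 580.3 − 2(244) = 92.27
  F: 0 + 1(244) − 1(199.2) = 44.78
  D: 0 + 3(199.2) = 597.7

44.8 mol/min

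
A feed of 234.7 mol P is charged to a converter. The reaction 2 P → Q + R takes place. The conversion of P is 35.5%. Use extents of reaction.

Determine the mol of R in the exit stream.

P reacted = 0.355 × 234.7 = 83.32 mol; ν_P = −2, so ξ = 83.32/2 = 41.66 mol.
Outlet amounts (n = n₀ + ν ξ):
  P: 234.7 − 2(41.66) = 151.4
  Q: 0 + 1(41.66) = 41.66
  R: 0 + 1(41.66) = 41.66

41.7 mol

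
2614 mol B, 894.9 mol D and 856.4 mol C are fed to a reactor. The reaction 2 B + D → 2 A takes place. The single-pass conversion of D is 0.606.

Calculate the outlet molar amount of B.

1530 mol

D reacted = 0.606 × 894.9 = 542.3 mol; ν_D = −1, so ξ = 542.3/1 = 542.3 mol.
Outlet amounts (n = n₀ + ν ξ):
  B: 2614 − 2(542.3) = 1529
  D: 894.9 − 1(542.3) = 352.6
  A: 0 + 2(542.3) = 1085
  C: 856.4 (inert)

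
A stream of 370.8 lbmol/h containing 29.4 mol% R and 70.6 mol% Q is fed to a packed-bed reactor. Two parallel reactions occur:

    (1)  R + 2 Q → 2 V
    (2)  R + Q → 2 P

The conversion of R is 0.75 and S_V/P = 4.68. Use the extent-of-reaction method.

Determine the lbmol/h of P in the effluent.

Conversion of R: R consumed = 0.75 × 109 = 81.76 lbmol/h = 1ξ₁ + 1ξ₂.
Selectivity: 2ξ₁ / (2ξ₂) = 4.68 → ξ₁ = 4.68 ξ₂.
Substitute: (1·4.68 + 1) ξ₂ = 81.76 → ξ₂ = 14.39 lbmol/h, ξ₁ = 67.37 lbmol/h.
Outlet amounts (n = n₀ + Σ ν·ξ):
  R: 109 − 1(67.37) − 1(14.39) = 27.25
  Q: 261.8 − 2(67.37) − 1(14.39) = 112.7
  V: 0 + 2(67.37) = 134.7
  P: 0 + 2(14.39) = 28.79

28.8 lbmol/h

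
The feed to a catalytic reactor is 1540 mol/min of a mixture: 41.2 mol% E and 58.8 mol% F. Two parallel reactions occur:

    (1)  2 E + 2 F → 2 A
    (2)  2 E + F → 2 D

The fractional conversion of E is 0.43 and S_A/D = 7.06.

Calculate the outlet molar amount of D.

33.8 mol/min

Conversion of E: E consumed = 0.43 × 634.5 = 272.8 mol/min = 2ξ₁ + 2ξ₂.
Selectivity: 2ξ₁ / (2ξ₂) = 7.06 → ξ₁ = 7.06 ξ₂.
Substitute: (2·7.06 + 2) ξ₂ = 272.8 → ξ₂ = 16.92 mol/min, ξ₁ = 119.5 mol/min.
Outlet amounts (n = n₀ + Σ ν·ξ):
  E: 634.5 − 2(119.5) − 2(16.92) = 361.7
  F: 905.5 − 2(119.5) − 1(16.92) = 649.6
  A: 0 + 2(119.5) = 239
  D: 0 + 2(16.92) = 33.85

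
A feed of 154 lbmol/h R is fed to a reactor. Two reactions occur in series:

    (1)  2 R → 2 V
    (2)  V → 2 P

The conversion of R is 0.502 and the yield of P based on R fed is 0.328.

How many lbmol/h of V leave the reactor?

52.1 lbmol/h

Conversion of R: R consumed = 2ξ₁ = 0.502 × 154 → ξ₁ = 38.65 lbmol/h.
Yield of P: 2ξ₂ / 154 = 0.328 → ξ₂ = 25.26 lbmol/h.
Outlet amounts (n = n₀ + Σ ν·ξ):
  R: 154 − 2(38.65) = 76.69
  V: 0 + 2(38.65) − 1(25.26) = 52.05
  P: 0 + 2(25.26) = 50.51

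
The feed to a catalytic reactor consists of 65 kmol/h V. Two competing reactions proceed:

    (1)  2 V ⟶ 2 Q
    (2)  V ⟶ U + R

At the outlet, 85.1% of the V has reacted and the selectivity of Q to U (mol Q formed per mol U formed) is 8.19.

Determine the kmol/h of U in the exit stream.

Conversion of V: V consumed = 0.851 × 65 = 55.31 kmol/h = 2ξ₁ + 1ξ₂.
Selectivity: 2ξ₁ / (1ξ₂) = 8.19 → ξ₁ = 4.095 ξ₂.
Substitute: (2·4.095 + 1) ξ₂ = 55.31 → ξ₂ = 6.019 kmol/h, ξ₁ = 24.65 kmol/h.
Outlet amounts (n = n₀ + Σ ν·ξ):
  V: 65 − 2(24.65) − 1(6.019) = 9.685
  Q: 0 + 2(24.65) = 49.3
  U: 0 + 1(6.019) = 6.019
  R: 0 + 1(6.019) = 6.019

6.02 kmol/h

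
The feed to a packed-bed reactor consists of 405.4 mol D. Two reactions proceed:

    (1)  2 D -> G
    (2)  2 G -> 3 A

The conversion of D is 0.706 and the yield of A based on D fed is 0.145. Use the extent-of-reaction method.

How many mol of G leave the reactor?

Conversion of D: D consumed = 2ξ₁ = 0.706 × 405.4 → ξ₁ = 143.1 mol.
Yield of A: 3ξ₂ / 405.4 = 0.145 → ξ₂ = 19.59 mol.
Outlet amounts (n = n₀ + Σ ν·ξ):
  D: 405.4 − 2(143.1) = 119.2
  G: 0 + 1(143.1) − 2(19.59) = 103.9
  A: 0 + 3(19.59) = 58.78

104 mol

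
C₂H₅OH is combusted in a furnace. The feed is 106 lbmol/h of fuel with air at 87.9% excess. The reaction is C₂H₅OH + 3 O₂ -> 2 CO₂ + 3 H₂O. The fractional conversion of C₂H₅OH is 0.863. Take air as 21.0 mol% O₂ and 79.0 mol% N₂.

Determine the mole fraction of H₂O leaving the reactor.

Stoichiometric O₂ = 3 × 106 = 318 lbmol/h; O₂ fed = 318 × 1.879 = 597.5 lbmol/h.
N₂ fed = 597.5 × 79/21 = 2248 lbmol/h.
Fuel reacted = 0.863 × 106 → ξ = 91.48 lbmol/h.
Outlet (n = n₀ + ν ξ):
  C₂H₅OH: 106 − 1(91.48) = 14.52
  O₂: 597.5 − 3(91.48) = 323.1
  N₂: 2248 (inert)
  CO₂: 0 + 2(91.48) = 183
  H₂O: 0 + 3(91.48) = 274.4
Total out = 3043 lbmol/h; y_H₂O = 274.4 / 3043 = 0.09019.

0.0902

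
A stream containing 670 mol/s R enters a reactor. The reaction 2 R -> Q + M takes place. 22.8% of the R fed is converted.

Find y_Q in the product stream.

0.114

R reacted = 0.228 × 670 = 152.8 mol/s; ν_R = −2, so ξ = 152.8/2 = 76.38 mol/s.
Outlet amounts (n = n₀ + ν ξ):
  R: 670 − 2(76.38) = 517.2
  Q: 0 + 1(76.38) = 76.38
  M: 0 + 1(76.38) = 76.38
Total out = 670 mol/s; y_Q = 76.38 / 670 = 0.114.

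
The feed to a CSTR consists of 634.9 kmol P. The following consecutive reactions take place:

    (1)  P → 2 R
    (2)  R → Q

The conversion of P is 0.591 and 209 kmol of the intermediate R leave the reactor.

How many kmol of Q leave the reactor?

541 kmol

Conversion of P: P consumed = 1ξ₁ = 0.591 × 634.9 → ξ₁ = 375.2 kmol.
R balance: n_R = 0 + 2ξ₁ − 1ξ₂ = 209 → ξ₂ = (2·375.2 − 209)/1 = 541.5 kmol.
Outlet amounts (n = n₀ + Σ ν·ξ):
  P: 634.9 − 1(375.2) = 259.7
  R: 0 + 2(375.2) − 1(541.5) = 209
  Q: 0 + 1(541.5) = 541.5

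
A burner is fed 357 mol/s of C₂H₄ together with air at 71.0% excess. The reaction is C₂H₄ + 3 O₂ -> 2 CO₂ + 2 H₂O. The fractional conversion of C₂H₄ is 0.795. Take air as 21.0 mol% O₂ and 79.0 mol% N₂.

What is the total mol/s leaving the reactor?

9080 mol/s

Stoichiometric O₂ = 3 × 357 = 1071 mol/s; O₂ fed = 1071 × 1.710 = 1831 mol/s.
N₂ fed = 1831 × 79/21 = 6890 mol/s.
Fuel reacted = 0.795 × 357 → ξ = 283.8 mol/s.
Outlet (n = n₀ + ν ξ):
  C₂H₄: 357 − 1(283.8) = 73.19
  O₂: 1831 − 3(283.8) = 980
  N₂: 6890 (inert)
  CO₂: 0 + 2(283.8) = 567.6
  H₂O: 0 + 2(283.8) = 567.6
Total out = 73.19 + 980 + 6890 + 567.6 + 567.6 = 9078 mol/s.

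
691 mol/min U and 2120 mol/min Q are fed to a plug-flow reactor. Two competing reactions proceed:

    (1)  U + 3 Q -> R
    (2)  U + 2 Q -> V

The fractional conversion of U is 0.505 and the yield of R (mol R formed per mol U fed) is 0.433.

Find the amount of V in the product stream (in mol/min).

49.8 mol/min

Yield of R: 1ξ₁ / 691 = 0.433 → ξ₁ = 299.2 mol/min.
Conversion of U: 1ξ₁ + 1ξ₂ = 0.505 × 691 = 349 → ξ₂ = 49.75 mol/min.
Outlet amounts (n = n₀ + Σ ν·ξ):
  U: 691 − 1(299.2) − 1(49.75) = 342
  Q: 2120 − 3(299.2) − 2(49.75) = 1123
  R: 0 + 1(299.2) = 299.2
  V: 0 + 1(49.75) = 49.75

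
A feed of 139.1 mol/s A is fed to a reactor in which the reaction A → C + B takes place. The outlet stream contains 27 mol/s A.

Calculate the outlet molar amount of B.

For A: n = n₀ − 1ξ → 27 = 139.1 − 1ξ, giving ξ = 112.1 mol/s.
Outlet amounts (n = n₀ + ν ξ):
  A: 139.1 − 1(112.1) = 27
  C: 0 + 1(112.1) = 112.1
  B: 0 + 1(112.1) = 112.1

112 mol/s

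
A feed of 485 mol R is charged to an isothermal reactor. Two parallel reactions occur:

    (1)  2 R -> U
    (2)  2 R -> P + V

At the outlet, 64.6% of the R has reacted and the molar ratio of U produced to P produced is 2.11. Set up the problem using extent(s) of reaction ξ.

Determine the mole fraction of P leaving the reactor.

0.133

Conversion of R: R consumed = 0.646 × 485 = 313.3 mol = 2ξ₁ + 2ξ₂.
Selectivity: 1ξ₁ / (1ξ₂) = 2.11 → ξ₁ = 2.11 ξ₂.
Substitute: (2·2.11 + 2) ξ₂ = 313.3 → ξ₂ = 50.37 mol, ξ₁ = 106.3 mol.
Outlet amounts (n = n₀ + Σ ν·ξ):
  R: 485 − 2(106.3) − 2(50.37) = 171.7
  U: 0 + 1(106.3) = 106.3
  P: 0 + 1(50.37) = 50.37
  V: 0 + 1(50.37) = 50.37
Total out = 378.7 mol; y_P = 50.37 / 378.7 = 0.133.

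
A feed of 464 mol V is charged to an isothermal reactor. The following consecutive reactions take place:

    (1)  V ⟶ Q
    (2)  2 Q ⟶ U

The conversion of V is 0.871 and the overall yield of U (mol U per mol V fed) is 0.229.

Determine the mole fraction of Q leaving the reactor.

0.536

Conversion of V: V consumed = 1ξ₁ = 0.871 × 464 → ξ₁ = 404.1 mol.
Yield of U: 1ξ₂ / 464 = 0.229 → ξ₂ = 106.3 mol.
Outlet amounts (n = n₀ + Σ ν·ξ):
  V: 464 − 1(404.1) = 59.86
  Q: 0 + 1(404.1) − 2(106.3) = 191.6
  U: 0 + 1(106.3) = 106.3
Total out = 357.7 mol; y_Q = 191.6 / 357.7 = 0.5357.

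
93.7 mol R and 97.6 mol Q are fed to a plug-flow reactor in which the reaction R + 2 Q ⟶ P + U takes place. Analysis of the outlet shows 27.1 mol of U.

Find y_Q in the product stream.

0.264

For U: n = n₀ + 1ξ → 27.1 = 0 + 1ξ, giving ξ = 27.1 mol.
Outlet amounts (n = n₀ + ν ξ):
  R: 93.7 − 1(27.1) = 66.6
  Q: 97.6 − 2(27.1) = 43.4
  P: 0 + 1(27.1) = 27.1
  U: 0 + 1(27.1) = 27.1
Total out = 164.2 mol; y_Q = 43.4 / 164.2 = 0.2643.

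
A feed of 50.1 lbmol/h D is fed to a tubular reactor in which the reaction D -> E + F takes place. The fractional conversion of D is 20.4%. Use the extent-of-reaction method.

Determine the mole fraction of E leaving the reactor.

D reacted = 0.204 × 50.1 = 10.22 lbmol/h; ν_D = −1, so ξ = 10.22/1 = 10.22 lbmol/h.
Outlet amounts (n = n₀ + ν ξ):
  D: 50.1 − 1(10.22) = 39.88
  E: 0 + 1(10.22) = 10.22
  F: 0 + 1(10.22) = 10.22
Total out = 60.32 lbmol/h; y_E = 10.22 / 60.32 = 0.1694.

0.169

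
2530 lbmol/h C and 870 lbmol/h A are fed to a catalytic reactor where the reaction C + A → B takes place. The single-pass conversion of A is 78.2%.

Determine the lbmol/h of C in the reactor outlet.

A reacted = 0.782 × 870 = 680.3 lbmol/h; ν_A = −1, so ξ = 680.3/1 = 680.3 lbmol/h.
Outlet amounts (n = n₀ + ν ξ):
  C: 2530 − 1(680.3) = 1850
  A: 870 − 1(680.3) = 189.7
  B: 0 + 1(680.3) = 680.3

1850 lbmol/h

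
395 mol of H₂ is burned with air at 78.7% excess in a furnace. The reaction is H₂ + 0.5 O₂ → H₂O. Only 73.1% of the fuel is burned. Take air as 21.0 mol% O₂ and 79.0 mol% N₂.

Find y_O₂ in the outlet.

Stoichiometric O₂ = 0.5 × 395 = 197.5 mol; O₂ fed = 197.5 × 1.787 = 352.9 mol.
N₂ fed = 352.9 × 79/21 = 1328 mol.
Fuel reacted = 0.731 × 395 → ξ = 288.7 mol.
Outlet (n = n₀ + ν ξ):
  H₂: 395 − 1(288.7) = 106.3
  O₂: 352.9 − 0.5(288.7) = 208.6
  N₂: 1328 (inert)
  H₂O: 0 + 1(288.7) = 288.7
Total out = 1931 mol; y_O₂ = 208.6 / 1931 = 0.108.

0.108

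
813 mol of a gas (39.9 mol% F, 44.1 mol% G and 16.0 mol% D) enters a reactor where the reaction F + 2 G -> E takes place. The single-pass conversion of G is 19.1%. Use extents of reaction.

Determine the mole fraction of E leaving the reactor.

G reacted = 0.191 × 358.5 = 68.48 mol; ν_G = −2, so ξ = 68.48/2 = 34.24 mol.
Outlet amounts (n = n₀ + ν ξ):
  F: 324.4 − 1(34.24) = 290.1
  G: 358.5 − 2(34.24) = 290.1
  E: 0 + 1(34.24) = 34.24
  D: 130.1 (inert)
Total out = 744.5 mol; y_E = 34.24 / 744.5 = 0.04599.

0.046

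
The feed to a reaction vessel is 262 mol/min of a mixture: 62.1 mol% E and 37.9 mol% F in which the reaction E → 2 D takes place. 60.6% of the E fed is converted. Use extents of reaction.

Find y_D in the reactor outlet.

0.547

E reacted = 0.606 × 162.7 = 98.6 mol/min; ν_E = −1, so ξ = 98.6/1 = 98.6 mol/min.
Outlet amounts (n = n₀ + ν ξ):
  E: 162.7 − 1(98.6) = 64.1
  D: 0 + 2(98.6) = 197.2
  F: 99.3 (inert)
Total out = 360.6 mol/min; y_D = 197.2 / 360.6 = 0.5469.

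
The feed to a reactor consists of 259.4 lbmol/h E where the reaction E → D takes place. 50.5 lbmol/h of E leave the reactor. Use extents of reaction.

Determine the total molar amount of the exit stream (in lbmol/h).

For E: n = n₀ − 1ξ → 50.5 = 259.4 − 1ξ, giving ξ = 208.9 lbmol/h.
Outlet amounts (n = n₀ + ν ξ):
  E: 259.4 − 1(208.9) = 50.5
  D: 0 + 1(208.9) = 208.9
Total out = 50.5 + 208.9 = 259.4 lbmol/h.

259 lbmol/h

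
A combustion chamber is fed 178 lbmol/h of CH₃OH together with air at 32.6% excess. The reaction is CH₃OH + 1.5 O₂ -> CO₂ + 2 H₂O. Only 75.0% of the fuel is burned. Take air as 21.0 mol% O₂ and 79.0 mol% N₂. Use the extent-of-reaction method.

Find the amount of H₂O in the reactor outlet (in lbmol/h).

Stoichiometric O₂ = 1.5 × 178 = 267 lbmol/h; O₂ fed = 267 × 1.326 = 354 lbmol/h.
N₂ fed = 354 × 79/21 = 1332 lbmol/h.
Fuel reacted = 0.75 × 178 → ξ = 133.5 lbmol/h.
Outlet (n = n₀ + ν ξ):
  CH₃OH: 178 − 1(133.5) = 44.5
  O₂: 354 − 1.5(133.5) = 153.8
  N₂: 1332 (inert)
  CO₂: 0 + 1(133.5) = 133.5
  H₂O: 0 + 2(133.5) = 267

267 lbmol/h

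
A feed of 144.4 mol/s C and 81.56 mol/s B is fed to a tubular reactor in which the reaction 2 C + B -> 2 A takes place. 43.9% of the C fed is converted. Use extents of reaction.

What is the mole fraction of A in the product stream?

C reacted = 0.439 × 144.4 = 63.39 mol/s; ν_C = −2, so ξ = 63.39/2 = 31.7 mol/s.
Outlet amounts (n = n₀ + ν ξ):
  C: 144.4 − 2(31.7) = 81.01
  B: 81.56 − 1(31.7) = 49.86
  A: 0 + 2(31.7) = 63.39
Total out = 194.3 mol/s; y_A = 63.39 / 194.3 = 0.3263.

0.326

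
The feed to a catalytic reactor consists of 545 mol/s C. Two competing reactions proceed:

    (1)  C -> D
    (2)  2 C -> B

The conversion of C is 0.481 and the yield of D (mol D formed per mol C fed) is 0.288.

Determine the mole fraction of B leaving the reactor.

0.107

Yield of D: 1ξ₁ / 545 = 0.288 → ξ₁ = 157 mol/s.
Conversion of C: 1ξ₁ + 2ξ₂ = 0.481 × 545 = 262.1 → ξ₂ = 52.59 mol/s.
Outlet amounts (n = n₀ + Σ ν·ξ):
  C: 545 − 1(157) − 2(52.59) = 282.9
  D: 0 + 1(157) = 157
  B: 0 + 1(52.59) = 52.59
Total out = 492.4 mol/s; y_B = 52.59 / 492.4 = 0.1068.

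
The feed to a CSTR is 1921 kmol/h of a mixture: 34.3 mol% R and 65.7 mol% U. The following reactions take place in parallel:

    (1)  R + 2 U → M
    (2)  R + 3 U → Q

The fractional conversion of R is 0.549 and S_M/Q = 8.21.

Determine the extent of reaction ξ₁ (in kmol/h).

ξ₁ = 322 kmol/h

Conversion of R: R consumed = 0.549 × 658.9 = 361.7 kmol/h = 1ξ₁ + 1ξ₂.
Selectivity: 1ξ₁ / (1ξ₂) = 8.21 → ξ₁ = 8.21 ξ₂.
Substitute: (1·8.21 + 1) ξ₂ = 361.7 → ξ₂ = 39.28 kmol/h, ξ₁ = 322.5 kmol/h.
Outlet amounts (n = n₀ + Σ ν·ξ):
  R: 658.9 − 1(322.5) − 1(39.28) = 297.2
  U: 1262 − 2(322.5) − 3(39.28) = 499.3
  M: 0 + 1(322.5) = 322.5
  Q: 0 + 1(39.28) = 39.28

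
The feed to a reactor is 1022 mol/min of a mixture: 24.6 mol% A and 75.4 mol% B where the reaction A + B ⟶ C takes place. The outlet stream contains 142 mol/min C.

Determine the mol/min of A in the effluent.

109 mol/min

For C: n = n₀ + 1ξ → 142 = 0 + 1ξ, giving ξ = 142 mol/min.
Outlet amounts (n = n₀ + ν ξ):
  A: 251.4 − 1(142) = 109.4
  B: 770.6 − 1(142) = 628.6
  C: 0 + 1(142) = 142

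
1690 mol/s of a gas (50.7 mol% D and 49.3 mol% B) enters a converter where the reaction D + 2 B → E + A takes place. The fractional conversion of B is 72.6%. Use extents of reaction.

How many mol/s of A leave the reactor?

302 mol/s

B reacted = 0.726 × 833.2 = 604.9 mol/s; ν_B = −2, so ξ = 604.9/2 = 302.4 mol/s.
Outlet amounts (n = n₀ + ν ξ):
  D: 856.8 − 1(302.4) = 554.4
  B: 833.2 − 2(302.4) = 228.3
  E: 0 + 1(302.4) = 302.4
  A: 0 + 1(302.4) = 302.4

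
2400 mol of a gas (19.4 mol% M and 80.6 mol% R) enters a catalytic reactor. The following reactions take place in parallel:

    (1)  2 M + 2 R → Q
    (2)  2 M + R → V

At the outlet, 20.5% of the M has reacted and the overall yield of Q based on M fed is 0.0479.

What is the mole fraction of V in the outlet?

Yield of Q: 1ξ₁ / 465.6 = 0.0479 → ξ₁ = 22.3 mol.
Conversion of M: 2ξ₁ + 2ξ₂ = 0.205 × 465.6 = 95.45 → ξ₂ = 25.42 mol.
Outlet amounts (n = n₀ + Σ ν·ξ):
  M: 465.6 − 2(22.3) − 2(25.42) = 370.2
  R: 1934 − 2(22.3) − 1(25.42) = 1864
  Q: 0 + 1(22.3) = 22.3
  V: 0 + 1(25.42) = 25.42
Total out = 2282 mol; y_V = 25.42 / 2282 = 0.01114.

0.0111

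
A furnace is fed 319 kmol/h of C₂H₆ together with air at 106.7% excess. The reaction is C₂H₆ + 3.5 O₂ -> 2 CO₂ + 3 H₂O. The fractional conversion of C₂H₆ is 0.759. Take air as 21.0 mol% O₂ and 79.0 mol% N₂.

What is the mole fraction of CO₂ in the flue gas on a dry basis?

0.0452

Stoichiometric O₂ = 3.5 × 319 = 1116 kmol/h; O₂ fed = 1116 × 2.067 = 2308 kmol/h.
N₂ fed = 2308 × 79/21 = 8682 kmol/h.
Fuel reacted = 0.759 × 319 → ξ = 242.1 kmol/h.
Outlet (n = n₀ + ν ξ):
  C₂H₆: 319 − 1(242.1) = 76.88
  O₂: 2308 − 3.5(242.1) = 1460
  N₂: 8682 (inert)
  CO₂: 0 + 2(242.1) = 484.2
  H₂O: 0 + 3(242.1) = 726.4
Dry total = 10700 kmol/h; y_CO₂ (dry) = 484.2 / 10700 = 0.04524.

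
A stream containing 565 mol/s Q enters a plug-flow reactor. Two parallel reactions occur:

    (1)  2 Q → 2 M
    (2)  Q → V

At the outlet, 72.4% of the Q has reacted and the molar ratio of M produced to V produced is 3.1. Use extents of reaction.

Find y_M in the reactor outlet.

Conversion of Q: Q consumed = 0.724 × 565 = 409.1 mol/s = 2ξ₁ + 1ξ₂.
Selectivity: 2ξ₁ / (1ξ₂) = 3.1 → ξ₁ = 1.55 ξ₂.
Substitute: (2·1.55 + 1) ξ₂ = 409.1 → ξ₂ = 99.77 mol/s, ξ₁ = 154.6 mol/s.
Outlet amounts (n = n₀ + Σ ν·ξ):
  Q: 565 − 2(154.6) − 1(99.77) = 155.9
  M: 0 + 2(154.6) = 309.3
  V: 0 + 1(99.77) = 99.77
Total out = 565 mol/s; y_M = 309.3 / 565 = 0.5474.

0.547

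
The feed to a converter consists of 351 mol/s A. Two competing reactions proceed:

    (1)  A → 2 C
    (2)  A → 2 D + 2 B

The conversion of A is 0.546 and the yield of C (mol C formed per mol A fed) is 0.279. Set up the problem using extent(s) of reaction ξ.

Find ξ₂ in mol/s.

Yield of C: 2ξ₁ / 351 = 0.279 → ξ₁ = 48.96 mol/s.
Conversion of A: 1ξ₁ + 1ξ₂ = 0.546 × 351 = 191.6 → ξ₂ = 142.7 mol/s.
Outlet amounts (n = n₀ + Σ ν·ξ):
  A: 351 − 1(48.96) − 1(142.7) = 159.4
  C: 0 + 2(48.96) = 97.93
  D: 0 + 2(142.7) = 285.4
  B: 0 + 2(142.7) = 285.4

ξ₂ = 143 mol/s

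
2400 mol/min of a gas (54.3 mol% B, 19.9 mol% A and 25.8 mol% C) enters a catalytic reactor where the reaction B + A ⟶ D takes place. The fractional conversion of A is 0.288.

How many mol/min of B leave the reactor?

A reacted = 0.288 × 477.6 = 137.5 mol/min; ν_A = −1, so ξ = 137.5/1 = 137.5 mol/min.
Outlet amounts (n = n₀ + ν ξ):
  B: 1303 − 1(137.5) = 1166
  A: 477.6 − 1(137.5) = 340.1
  D: 0 + 1(137.5) = 137.5
  C: 619.2 (inert)

1170 mol/min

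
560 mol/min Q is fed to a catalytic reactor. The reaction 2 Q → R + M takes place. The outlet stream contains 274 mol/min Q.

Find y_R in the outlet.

0.255

For Q: n = n₀ − 2ξ → 274 = 560 − 2ξ, giving ξ = 143 mol/min.
Outlet amounts (n = n₀ + ν ξ):
  Q: 560 − 2(143) = 274
  R: 0 + 1(143) = 143
  M: 0 + 1(143) = 143
Total out = 560 mol/min; y_R = 143 / 560 = 0.2554.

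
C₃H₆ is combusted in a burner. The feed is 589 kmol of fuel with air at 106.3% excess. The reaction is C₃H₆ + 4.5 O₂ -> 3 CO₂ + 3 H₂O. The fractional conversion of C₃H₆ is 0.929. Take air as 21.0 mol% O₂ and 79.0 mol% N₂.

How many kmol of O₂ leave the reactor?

Stoichiometric O₂ = 4.5 × 589 = 2650 kmol; O₂ fed = 2650 × 2.063 = 5468 kmol.
N₂ fed = 5468 × 79/21 = 20570 kmol.
Fuel reacted = 0.929 × 589 → ξ = 547.2 kmol.
Outlet (n = n₀ + ν ξ):
  C₃H₆: 589 − 1(547.2) = 41.82
  O₂: 5468 − 4.5(547.2) = 3006
  N₂: 20570 (inert)
  CO₂: 0 + 3(547.2) = 1642
  H₂O: 0 + 3(547.2) = 1642

3010 kmol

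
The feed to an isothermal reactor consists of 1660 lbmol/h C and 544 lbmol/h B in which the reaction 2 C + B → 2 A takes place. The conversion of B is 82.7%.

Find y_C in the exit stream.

0.433

B reacted = 0.827 × 544 = 449.9 lbmol/h; ν_B = −1, so ξ = 449.9/1 = 449.9 lbmol/h.
Outlet amounts (n = n₀ + ν ξ):
  C: 1660 − 2(449.9) = 760.2
  B: 544 − 1(449.9) = 94.11
  A: 0 + 2(449.9) = 899.8
Total out = 1754 lbmol/h; y_C = 760.2 / 1754 = 0.4334.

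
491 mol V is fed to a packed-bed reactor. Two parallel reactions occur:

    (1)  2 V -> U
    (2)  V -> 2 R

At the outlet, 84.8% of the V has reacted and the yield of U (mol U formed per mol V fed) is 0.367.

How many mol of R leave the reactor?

112 mol

Yield of U: 1ξ₁ / 491 = 0.367 → ξ₁ = 180.2 mol.
Conversion of V: 2ξ₁ + 1ξ₂ = 0.848 × 491 = 416.4 → ξ₂ = 55.97 mol.
Outlet amounts (n = n₀ + Σ ν·ξ):
  V: 491 − 2(180.2) − 1(55.97) = 74.63
  U: 0 + 1(180.2) = 180.2
  R: 0 + 2(55.97) = 111.9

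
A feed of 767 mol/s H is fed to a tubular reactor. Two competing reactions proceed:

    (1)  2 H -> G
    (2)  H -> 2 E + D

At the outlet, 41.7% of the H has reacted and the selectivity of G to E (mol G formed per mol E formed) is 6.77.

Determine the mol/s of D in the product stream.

Conversion of H: H consumed = 0.417 × 767 = 319.8 mol/s = 2ξ₁ + 1ξ₂.
Selectivity: 1ξ₁ / (2ξ₂) = 6.77 → ξ₁ = 13.54 ξ₂.
Substitute: (2·13.54 + 1) ξ₂ = 319.8 → ξ₂ = 11.39 mol/s, ξ₁ = 154.2 mol/s.
Outlet amounts (n = n₀ + Σ ν·ξ):
  H: 767 − 2(154.2) − 1(11.39) = 447.2
  G: 0 + 1(154.2) = 154.2
  E: 0 + 2(11.39) = 22.78
  D: 0 + 1(11.39) = 11.39

11.4 mol/s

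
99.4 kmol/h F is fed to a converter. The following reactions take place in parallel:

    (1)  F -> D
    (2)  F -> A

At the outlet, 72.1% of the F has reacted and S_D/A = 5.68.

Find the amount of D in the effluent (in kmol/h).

Conversion of F: F consumed = 0.721 × 99.4 = 71.67 kmol/h = 1ξ₁ + 1ξ₂.
Selectivity: 1ξ₁ / (1ξ₂) = 5.68 → ξ₁ = 5.68 ξ₂.
Substitute: (1·5.68 + 1) ξ₂ = 71.67 → ξ₂ = 10.73 kmol/h, ξ₁ = 60.94 kmol/h.
Outlet amounts (n = n₀ + Σ ν·ξ):
  F: 99.4 − 1(60.94) − 1(10.73) = 27.73
  D: 0 + 1(60.94) = 60.94
  A: 0 + 1(10.73) = 10.73

60.9 kmol/h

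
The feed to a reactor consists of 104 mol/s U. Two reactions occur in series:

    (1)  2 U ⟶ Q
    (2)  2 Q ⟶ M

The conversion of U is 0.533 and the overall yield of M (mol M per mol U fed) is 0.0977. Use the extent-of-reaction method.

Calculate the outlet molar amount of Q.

7.39 mol/s

Conversion of U: U consumed = 2ξ₁ = 0.533 × 104 → ξ₁ = 27.72 mol/s.
Yield of M: 1ξ₂ / 104 = 0.0977 → ξ₂ = 10.16 mol/s.
Outlet amounts (n = n₀ + Σ ν·ξ):
  U: 104 − 2(27.72) = 48.57
  Q: 0 + 1(27.72) − 2(10.16) = 7.394
  M: 0 + 1(10.16) = 10.16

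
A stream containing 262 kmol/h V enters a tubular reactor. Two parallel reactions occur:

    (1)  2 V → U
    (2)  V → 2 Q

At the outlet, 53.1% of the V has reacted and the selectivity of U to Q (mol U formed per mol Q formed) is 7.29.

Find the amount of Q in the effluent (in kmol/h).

9.23 kmol/h

Conversion of V: V consumed = 0.531 × 262 = 139.1 kmol/h = 2ξ₁ + 1ξ₂.
Selectivity: 1ξ₁ / (2ξ₂) = 7.29 → ξ₁ = 14.58 ξ₂.
Substitute: (2·14.58 + 1) ξ₂ = 139.1 → ξ₂ = 4.613 kmol/h, ξ₁ = 67.25 kmol/h.
Outlet amounts (n = n₀ + Σ ν·ξ):
  V: 262 − 2(67.25) − 1(4.613) = 122.9
  U: 0 + 1(67.25) = 67.25
  Q: 0 + 2(4.613) = 9.226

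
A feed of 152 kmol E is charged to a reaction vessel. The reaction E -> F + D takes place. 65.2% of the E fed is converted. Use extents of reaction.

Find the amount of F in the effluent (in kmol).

E reacted = 0.652 × 152 = 99.1 kmol; ν_E = −1, so ξ = 99.1/1 = 99.1 kmol.
Outlet amounts (n = n₀ + ν ξ):
  E: 152 − 1(99.1) = 52.9
  F: 0 + 1(99.1) = 99.1
  D: 0 + 1(99.1) = 99.1

99.1 kmol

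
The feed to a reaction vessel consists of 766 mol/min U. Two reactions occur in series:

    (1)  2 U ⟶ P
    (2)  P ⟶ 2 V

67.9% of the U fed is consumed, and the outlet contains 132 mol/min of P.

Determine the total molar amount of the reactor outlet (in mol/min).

634 mol/min

Conversion of U: U consumed = 2ξ₁ = 0.679 × 766 → ξ₁ = 260.1 mol/min.
P balance: n_P = 0 + 1ξ₁ − 1ξ₂ = 132 → ξ₂ = (1·260.1 − 132)/1 = 128.1 mol/min.
Outlet amounts (n = n₀ + Σ ν·ξ):
  U: 766 − 2(260.1) = 245.9
  P: 0 + 1(260.1) − 1(128.1) = 132
  V: 0 + 2(128.1) = 256.1
Total out = 245.9 + 132 + 256.1 = 634 mol/min.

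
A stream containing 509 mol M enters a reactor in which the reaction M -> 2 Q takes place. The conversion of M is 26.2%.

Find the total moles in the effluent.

M reacted = 0.262 × 509 = 133.4 mol; ν_M = −1, so ξ = 133.4/1 = 133.4 mol.
Outlet amounts (n = n₀ + ν ξ):
  M: 509 − 1(133.4) = 375.6
  Q: 0 + 2(133.4) = 266.7
Total out = 375.6 + 266.7 = 642.4 mol.

642 mol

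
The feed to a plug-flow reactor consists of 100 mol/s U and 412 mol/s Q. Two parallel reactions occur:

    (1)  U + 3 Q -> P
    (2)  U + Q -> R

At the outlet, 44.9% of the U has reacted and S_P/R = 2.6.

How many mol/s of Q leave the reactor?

Conversion of U: U consumed = 0.449 × 100 = 44.9 mol/s = 1ξ₁ + 1ξ₂.
Selectivity: 1ξ₁ / (1ξ₂) = 2.6 → ξ₁ = 2.6 ξ₂.
Substitute: (1·2.6 + 1) ξ₂ = 44.9 → ξ₂ = 12.47 mol/s, ξ₁ = 32.43 mol/s.
Outlet amounts (n = n₀ + Σ ν·ξ):
  U: 100 − 1(32.43) − 1(12.47) = 55.1
  Q: 412 − 3(32.43) − 1(12.47) = 302.2
  P: 0 + 1(32.43) = 32.43
  R: 0 + 1(12.47) = 12.47

302 mol/s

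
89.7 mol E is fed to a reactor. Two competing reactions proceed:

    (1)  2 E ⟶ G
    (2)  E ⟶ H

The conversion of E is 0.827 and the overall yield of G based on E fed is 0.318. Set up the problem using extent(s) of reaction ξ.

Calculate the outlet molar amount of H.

Yield of G: 1ξ₁ / 89.7 = 0.318 → ξ₁ = 28.52 mol.
Conversion of E: 2ξ₁ + 1ξ₂ = 0.827 × 89.7 = 74.18 → ξ₂ = 17.13 mol.
Outlet amounts (n = n₀ + Σ ν·ξ):
  E: 89.7 − 2(28.52) − 1(17.13) = 15.52
  G: 0 + 1(28.52) = 28.52
  H: 0 + 1(17.13) = 17.13

17.1 mol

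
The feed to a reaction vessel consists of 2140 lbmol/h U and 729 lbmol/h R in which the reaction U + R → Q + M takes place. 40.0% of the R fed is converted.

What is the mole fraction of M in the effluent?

0.102

R reacted = 0.4 × 729 = 291.6 lbmol/h; ν_R = −1, so ξ = 291.6/1 = 291.6 lbmol/h.
Outlet amounts (n = n₀ + ν ξ):
  U: 2140 − 1(291.6) = 1848
  R: 729 − 1(291.6) = 437.4
  Q: 0 + 1(291.6) = 291.6
  M: 0 + 1(291.6) = 291.6
Total out = 2869 lbmol/h; y_M = 291.6 / 2869 = 0.1016.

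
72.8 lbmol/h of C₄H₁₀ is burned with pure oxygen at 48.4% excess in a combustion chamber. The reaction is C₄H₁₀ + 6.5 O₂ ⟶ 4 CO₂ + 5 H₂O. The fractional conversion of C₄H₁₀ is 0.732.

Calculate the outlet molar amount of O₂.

356 lbmol/h

Stoichiometric O₂ = 6.5 × 72.8 = 473.2 lbmol/h; O₂ fed = 473.2 × 1.484 = 702.2 lbmol/h.
Fuel reacted = 0.732 × 72.8 → ξ = 53.29 lbmol/h.
Outlet (n = n₀ + ν ξ):
  C₄H₁₀: 72.8 − 1(53.29) = 19.51
  O₂: 702.2 − 6.5(53.29) = 355.8
  CO₂: 0 + 4(53.29) = 213.2
  H₂O: 0 + 5(53.29) = 266.4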